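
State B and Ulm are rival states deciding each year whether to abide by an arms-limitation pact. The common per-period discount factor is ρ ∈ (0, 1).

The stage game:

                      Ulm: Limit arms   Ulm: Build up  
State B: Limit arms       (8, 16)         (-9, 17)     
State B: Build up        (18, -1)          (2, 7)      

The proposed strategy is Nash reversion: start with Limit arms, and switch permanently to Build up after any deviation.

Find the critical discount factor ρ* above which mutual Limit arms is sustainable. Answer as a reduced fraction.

5/8

State B: cooperation gives 8 each period; deviation gives 18 once then 2 forever.
  8/(1−ρ) ≥ 18 + 2ρ/(1−ρ) ⇒ ρ ≥ 10/16 = 5/8.
Ulm: cooperation gives 16 each period; deviation gives 17 once then 7 forever.
  ρ ≥ 1/10.
Both must hold, so the binding constraint is State B's: ρ ≥ 5/8.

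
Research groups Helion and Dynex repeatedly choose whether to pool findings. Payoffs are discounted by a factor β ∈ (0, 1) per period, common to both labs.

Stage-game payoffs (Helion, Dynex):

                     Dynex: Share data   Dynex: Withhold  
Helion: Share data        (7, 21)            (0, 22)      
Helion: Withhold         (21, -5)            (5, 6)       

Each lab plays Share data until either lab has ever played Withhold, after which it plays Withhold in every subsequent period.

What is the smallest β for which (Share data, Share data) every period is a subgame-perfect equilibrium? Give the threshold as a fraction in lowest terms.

Helion's threshold: (21−7)/(21−5) = 7/8.
Dynex's threshold: (22−21)/(22−6) = 1/16.
7/8 > 1/16, so Helion binds and β* = 7/8.

7/8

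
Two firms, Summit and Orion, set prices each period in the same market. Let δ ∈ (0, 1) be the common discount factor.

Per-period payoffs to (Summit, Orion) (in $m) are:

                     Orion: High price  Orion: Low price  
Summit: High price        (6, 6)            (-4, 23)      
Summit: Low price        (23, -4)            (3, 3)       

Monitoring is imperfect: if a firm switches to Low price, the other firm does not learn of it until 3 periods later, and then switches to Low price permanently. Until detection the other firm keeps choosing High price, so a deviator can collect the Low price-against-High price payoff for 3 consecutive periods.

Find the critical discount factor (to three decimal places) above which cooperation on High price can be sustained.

0.947

A deviator earns 23 for 3 periods, then 3 forever; cooperating earns 6 forever. Multiplying the IC by (1−δ):
6 ≥ 23(1−δ^3) + 3δ^3, so 20·δ^3 ≥ 17 and δ^3 ≥ 17/20.
δ ≥ (17/20)^(1/3) ≈ 0.947.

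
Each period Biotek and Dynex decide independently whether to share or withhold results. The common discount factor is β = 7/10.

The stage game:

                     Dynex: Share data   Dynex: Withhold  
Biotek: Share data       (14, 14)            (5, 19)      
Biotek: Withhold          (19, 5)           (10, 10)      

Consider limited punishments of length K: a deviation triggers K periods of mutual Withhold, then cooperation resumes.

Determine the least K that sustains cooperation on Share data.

IC: β(1−β^K)/(1−β) ≥ (19−14)/(14−10) = 5/4.
With β = 7/10: need 1 − β^K ≥ 5/4·(1−7/10)/(7/10), i.e. β^K ≤ 0.4643.
Since (7/10)^2 = 0.4900 and (7/10)^3 = 0.3430, the smallest such K is 3.

3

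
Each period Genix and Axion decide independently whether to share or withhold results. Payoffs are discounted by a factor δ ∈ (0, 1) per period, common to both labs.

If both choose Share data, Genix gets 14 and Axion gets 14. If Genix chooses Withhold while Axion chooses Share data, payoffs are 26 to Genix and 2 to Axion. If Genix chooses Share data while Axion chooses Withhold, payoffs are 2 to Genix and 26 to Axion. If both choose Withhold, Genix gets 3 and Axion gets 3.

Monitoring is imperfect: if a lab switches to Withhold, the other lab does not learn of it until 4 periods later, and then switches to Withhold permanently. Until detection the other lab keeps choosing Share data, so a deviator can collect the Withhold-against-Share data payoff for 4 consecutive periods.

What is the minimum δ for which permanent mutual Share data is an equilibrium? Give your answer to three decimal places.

A deviator earns 26 for 4 periods, then 3 forever; cooperating earns 14 forever. Multiplying the IC by (1−δ):
14 ≥ 26(1−δ^4) + 3δ^4, so 23·δ^4 ≥ 12 and δ^4 ≥ 12/23.
δ ≥ (12/23)^(1/4) ≈ 0.850.

0.850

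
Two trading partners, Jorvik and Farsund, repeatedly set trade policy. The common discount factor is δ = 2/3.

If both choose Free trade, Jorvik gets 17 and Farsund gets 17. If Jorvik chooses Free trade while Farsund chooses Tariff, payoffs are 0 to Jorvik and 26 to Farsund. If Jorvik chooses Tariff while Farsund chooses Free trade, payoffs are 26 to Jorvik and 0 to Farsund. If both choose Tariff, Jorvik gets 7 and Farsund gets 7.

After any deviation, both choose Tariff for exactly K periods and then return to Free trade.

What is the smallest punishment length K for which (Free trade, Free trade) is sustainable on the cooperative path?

2

IC: δ(1−δ^K)/(1−δ) ≥ (26−17)/(17−7) = 9/10.
With δ = 2/3: need 1 − δ^K ≥ 9/10·(1−2/3)/(2/3), i.e. δ^K ≤ 0.5500.
Since (2/3)^1 = 0.6667 and (2/3)^2 = 0.4444, the smallest such K is 2.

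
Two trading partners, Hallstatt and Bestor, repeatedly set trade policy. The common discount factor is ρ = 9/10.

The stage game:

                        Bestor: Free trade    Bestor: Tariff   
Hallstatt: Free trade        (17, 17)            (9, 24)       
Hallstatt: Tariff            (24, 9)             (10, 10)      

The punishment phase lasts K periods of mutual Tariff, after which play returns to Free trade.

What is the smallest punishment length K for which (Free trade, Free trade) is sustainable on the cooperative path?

2

IC: ρ(1−ρ^K)/(1−ρ) ≥ (24−17)/(17−10) = 1.
With ρ = 9/10: need 1 − ρ^K ≥ 1·(1−9/10)/(9/10), i.e. ρ^K ≤ 0.8889.
Since (9/10)^1 = 0.9000 and (9/10)^2 = 0.8100, the smallest such K is 2.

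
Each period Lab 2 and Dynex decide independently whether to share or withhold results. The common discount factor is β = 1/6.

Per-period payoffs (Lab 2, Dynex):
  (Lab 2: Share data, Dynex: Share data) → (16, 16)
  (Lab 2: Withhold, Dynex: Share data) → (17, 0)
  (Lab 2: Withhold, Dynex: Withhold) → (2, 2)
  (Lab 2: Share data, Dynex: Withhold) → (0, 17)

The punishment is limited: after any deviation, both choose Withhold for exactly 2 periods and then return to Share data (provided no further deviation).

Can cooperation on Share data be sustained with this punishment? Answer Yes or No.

Yes

IC: β+…+β^2 ≥ (17−16)/(16−2) = 1/14.
At β = 1/6: partial sum = 0.1944 ≥ 0.0714. Cooperation sustainable.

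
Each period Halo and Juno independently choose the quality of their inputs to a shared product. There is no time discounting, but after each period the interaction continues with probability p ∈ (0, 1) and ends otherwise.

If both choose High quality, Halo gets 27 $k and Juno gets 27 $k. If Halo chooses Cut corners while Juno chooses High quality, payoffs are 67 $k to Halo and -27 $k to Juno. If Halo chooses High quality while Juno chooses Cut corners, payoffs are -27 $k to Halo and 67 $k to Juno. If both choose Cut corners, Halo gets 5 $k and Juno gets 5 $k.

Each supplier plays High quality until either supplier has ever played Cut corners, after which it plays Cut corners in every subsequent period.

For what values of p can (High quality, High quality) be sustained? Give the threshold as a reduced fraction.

20/31

Expected cooperation value is 27 + p·27 + p²·27 + … = 27/(1−p); deviation gives 67 + p·5/(1−p).
27 ≥ 67(1−p) + 5p ⇒ 62p ≥ 40 ⇒ p ≥ 40/62 = 20/31.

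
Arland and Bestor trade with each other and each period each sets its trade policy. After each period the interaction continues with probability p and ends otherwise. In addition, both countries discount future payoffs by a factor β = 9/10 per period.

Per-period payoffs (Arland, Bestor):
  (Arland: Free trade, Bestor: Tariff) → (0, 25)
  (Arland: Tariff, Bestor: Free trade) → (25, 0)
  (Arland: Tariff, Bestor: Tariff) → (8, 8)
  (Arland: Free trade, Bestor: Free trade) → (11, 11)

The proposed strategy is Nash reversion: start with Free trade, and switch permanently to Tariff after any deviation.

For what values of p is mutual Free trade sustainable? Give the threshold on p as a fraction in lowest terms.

140/153

With continuation probability p and discount β, the effective per-period discount factor is βp.
Grim-trigger IC: βp ≥ (25−11)/(25−8) = 14/17.
So p ≥ (14/17)/(9/10) = 140/153.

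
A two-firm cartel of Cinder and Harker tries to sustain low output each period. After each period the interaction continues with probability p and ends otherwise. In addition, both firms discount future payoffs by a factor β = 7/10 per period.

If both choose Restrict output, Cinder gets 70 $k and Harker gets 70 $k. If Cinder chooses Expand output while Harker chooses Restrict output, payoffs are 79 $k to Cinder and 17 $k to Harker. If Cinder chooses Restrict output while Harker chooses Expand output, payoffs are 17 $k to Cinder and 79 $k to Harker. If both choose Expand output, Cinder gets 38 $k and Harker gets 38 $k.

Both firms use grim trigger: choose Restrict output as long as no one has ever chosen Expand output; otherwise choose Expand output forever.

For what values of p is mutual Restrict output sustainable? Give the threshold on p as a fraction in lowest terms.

With continuation probability p and discount β, the effective per-period discount factor is βp.
Grim-trigger IC: βp ≥ (79−70)/(79−38) = 9/41.
So p ≥ (9/41)/(7/10) = 90/287.

90/287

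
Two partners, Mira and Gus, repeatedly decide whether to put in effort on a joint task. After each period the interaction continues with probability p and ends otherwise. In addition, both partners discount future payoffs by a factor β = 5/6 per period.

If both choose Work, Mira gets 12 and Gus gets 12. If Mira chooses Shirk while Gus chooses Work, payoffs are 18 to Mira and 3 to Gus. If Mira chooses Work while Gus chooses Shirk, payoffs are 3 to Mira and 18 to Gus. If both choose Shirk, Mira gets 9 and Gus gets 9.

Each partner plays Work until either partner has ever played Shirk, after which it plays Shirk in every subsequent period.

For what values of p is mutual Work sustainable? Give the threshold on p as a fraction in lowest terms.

With continuation probability p and discount β, the effective per-period discount factor is βp.
Grim-trigger IC: βp ≥ (18−12)/(18−9) = 2/3.
So p ≥ (2/3)/(5/6) = 4/5.

4/5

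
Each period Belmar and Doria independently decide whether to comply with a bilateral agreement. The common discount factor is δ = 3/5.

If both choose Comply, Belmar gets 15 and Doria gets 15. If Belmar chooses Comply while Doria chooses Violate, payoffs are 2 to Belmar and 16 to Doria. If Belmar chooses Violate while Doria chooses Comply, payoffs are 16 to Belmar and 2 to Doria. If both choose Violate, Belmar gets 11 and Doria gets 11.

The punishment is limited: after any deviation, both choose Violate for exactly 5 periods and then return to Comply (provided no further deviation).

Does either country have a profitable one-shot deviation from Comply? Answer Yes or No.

A one-shot deviation gives 16 now, then 11 for 5 periods, then back to 15.
Gain from deviating: (16−15) today; loss: (15−11) in each of the next 5 periods.
No-deviation condition: (15−11)(δ+…+δ^5) ≥ 16−15, i.e. δ+…+δ^5 ≥ 1/4.
At δ = 3/5: δ+…+δ^5 = 1.3834 ≥ 0.2500.
So cooperation is sustainable.

No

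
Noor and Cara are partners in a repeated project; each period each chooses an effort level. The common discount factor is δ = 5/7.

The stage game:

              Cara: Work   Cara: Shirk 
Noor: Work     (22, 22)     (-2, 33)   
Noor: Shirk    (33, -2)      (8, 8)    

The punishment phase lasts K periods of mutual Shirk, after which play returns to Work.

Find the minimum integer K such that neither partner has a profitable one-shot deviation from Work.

No profitable deviation requires (22−8)(δ+…+δ^K) ≥ 33−22, i.e. δ+…+δ^K ≥ 11/14 ≈ 0.7857.
With δ = 5/7, the partial sums are K=1: 0.7143, K=2: 1.2245.
K = 2 is the first length at which the sum reaches 0.7857.

2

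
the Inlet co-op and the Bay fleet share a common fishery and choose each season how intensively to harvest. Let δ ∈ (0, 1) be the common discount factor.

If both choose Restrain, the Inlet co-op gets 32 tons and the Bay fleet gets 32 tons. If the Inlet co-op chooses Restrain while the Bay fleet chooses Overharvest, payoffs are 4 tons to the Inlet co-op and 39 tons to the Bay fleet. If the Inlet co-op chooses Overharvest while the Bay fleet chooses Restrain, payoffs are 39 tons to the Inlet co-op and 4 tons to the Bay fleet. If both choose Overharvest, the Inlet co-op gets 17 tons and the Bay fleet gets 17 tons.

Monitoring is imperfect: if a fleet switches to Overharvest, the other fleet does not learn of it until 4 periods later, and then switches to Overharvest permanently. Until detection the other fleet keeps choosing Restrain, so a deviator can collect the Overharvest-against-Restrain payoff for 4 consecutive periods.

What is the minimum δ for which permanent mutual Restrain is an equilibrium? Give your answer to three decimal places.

The best deviation is to choose Overharvest for all 4 undetected periods, earning 39 each, then 17 forever once detected.
Deviation value: 39(1−δ^4)/(1−δ) + 17δ^4/(1−δ); cooperation value: 32/(1−δ).
IC: 32 ≥ 39(1−δ^4) + 17δ^4 = 39 − 22δ^4.
So δ^4 ≥ 7/22, giving δ ≥ (7/22)^(1/4) ≈ 0.751.

0.751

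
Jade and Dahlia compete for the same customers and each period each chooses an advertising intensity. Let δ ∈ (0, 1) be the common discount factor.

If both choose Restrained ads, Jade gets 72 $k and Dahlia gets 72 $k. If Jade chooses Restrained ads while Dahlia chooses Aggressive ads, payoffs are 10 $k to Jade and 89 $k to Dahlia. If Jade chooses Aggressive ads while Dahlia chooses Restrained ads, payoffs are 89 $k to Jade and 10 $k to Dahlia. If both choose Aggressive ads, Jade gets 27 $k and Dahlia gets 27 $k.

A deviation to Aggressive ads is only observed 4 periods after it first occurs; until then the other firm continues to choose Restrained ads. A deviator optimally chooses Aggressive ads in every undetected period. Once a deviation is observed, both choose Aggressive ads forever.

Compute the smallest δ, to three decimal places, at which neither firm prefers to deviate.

0.724

The best deviation is to choose Aggressive ads for all 4 undetected periods, earning 89 each, then 27 forever once detected.
Deviation value: 89(1−δ^4)/(1−δ) + 27δ^4/(1−δ); cooperation value: 72/(1−δ).
IC: 72 ≥ 89(1−δ^4) + 27δ^4 = 89 − 62δ^4.
So δ^4 ≥ 17/62, giving δ ≥ (17/62)^(1/4) ≈ 0.724.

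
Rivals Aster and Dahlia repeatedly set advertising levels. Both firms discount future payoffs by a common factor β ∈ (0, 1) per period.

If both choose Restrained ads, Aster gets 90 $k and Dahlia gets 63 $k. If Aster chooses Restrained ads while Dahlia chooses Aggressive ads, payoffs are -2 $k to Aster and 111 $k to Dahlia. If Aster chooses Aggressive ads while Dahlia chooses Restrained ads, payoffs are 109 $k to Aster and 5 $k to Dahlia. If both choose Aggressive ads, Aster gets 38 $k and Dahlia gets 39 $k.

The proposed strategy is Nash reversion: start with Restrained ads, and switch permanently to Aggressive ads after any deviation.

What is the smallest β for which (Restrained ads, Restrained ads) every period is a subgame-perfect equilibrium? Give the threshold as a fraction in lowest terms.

2/3

Aster's threshold: (109−90)/(109−38) = 19/71.
Dahlia's threshold: (111−63)/(111−39) = 2/3.
19/71 < 2/3, so Dahlia binds and β* = 2/3.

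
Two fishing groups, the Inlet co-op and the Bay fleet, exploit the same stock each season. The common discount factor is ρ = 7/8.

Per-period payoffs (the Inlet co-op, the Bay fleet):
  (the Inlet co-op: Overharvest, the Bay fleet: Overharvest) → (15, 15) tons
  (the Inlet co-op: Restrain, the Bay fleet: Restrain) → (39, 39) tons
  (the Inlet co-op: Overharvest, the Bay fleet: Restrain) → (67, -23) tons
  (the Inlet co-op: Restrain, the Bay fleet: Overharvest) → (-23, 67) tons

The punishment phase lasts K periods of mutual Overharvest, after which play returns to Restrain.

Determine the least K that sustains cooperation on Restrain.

2

Need Σ_{k=1}^{K} ρ^k ≥ (67−39)/(39−15) = 1.1667 at ρ = 7/8.
At K = 1 the sum is 0.8750 < 1.1667; at K = 2 it is 1.6406 ≥ 1.1667.
So the minimum punishment length is K = 2.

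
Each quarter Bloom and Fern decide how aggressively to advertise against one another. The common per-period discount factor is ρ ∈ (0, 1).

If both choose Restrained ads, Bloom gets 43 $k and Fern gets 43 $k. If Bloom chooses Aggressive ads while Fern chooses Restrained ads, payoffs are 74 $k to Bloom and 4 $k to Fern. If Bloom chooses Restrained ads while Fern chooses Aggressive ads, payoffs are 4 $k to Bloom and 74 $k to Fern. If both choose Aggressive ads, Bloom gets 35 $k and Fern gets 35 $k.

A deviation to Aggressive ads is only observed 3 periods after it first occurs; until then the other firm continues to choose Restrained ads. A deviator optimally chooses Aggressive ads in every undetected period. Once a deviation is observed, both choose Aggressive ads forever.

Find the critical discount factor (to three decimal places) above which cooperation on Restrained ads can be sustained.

A deviator earns 74 for 3 periods, then 35 forever; cooperating earns 43 forever. Multiplying the IC by (1−ρ):
43 ≥ 74(1−ρ^3) + 35ρ^3, so 39·ρ^3 ≥ 31 and ρ^3 ≥ 31/39.
ρ ≥ (31/39)^(1/3) ≈ 0.926.

0.926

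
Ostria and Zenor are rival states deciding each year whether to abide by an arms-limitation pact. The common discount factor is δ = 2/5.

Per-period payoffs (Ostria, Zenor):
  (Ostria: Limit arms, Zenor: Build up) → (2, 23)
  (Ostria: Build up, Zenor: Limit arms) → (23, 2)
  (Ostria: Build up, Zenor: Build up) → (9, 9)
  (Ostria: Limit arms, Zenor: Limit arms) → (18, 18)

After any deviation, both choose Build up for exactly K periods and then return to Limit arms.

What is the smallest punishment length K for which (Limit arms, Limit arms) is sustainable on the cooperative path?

2

IC: δ(1−δ^K)/(1−δ) ≥ (23−18)/(18−9) = 5/9.
With δ = 2/5: need 1 − δ^K ≥ 5/9·(1−2/5)/(2/5), i.e. δ^K ≤ 0.1667.
Since (2/5)^1 = 0.4000 and (2/5)^2 = 0.1600, the smallest such K is 2.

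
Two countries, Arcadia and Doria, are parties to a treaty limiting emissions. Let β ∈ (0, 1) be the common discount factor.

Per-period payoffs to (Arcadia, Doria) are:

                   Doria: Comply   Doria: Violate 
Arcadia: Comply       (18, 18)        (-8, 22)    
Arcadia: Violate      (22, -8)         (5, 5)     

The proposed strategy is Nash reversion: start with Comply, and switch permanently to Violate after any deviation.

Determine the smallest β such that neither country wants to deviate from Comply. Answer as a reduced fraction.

18/(1−β) ≥ 22 + 5β/(1−β)
18 ≥ 22 − 17β
β ≥ 4/17.

4/17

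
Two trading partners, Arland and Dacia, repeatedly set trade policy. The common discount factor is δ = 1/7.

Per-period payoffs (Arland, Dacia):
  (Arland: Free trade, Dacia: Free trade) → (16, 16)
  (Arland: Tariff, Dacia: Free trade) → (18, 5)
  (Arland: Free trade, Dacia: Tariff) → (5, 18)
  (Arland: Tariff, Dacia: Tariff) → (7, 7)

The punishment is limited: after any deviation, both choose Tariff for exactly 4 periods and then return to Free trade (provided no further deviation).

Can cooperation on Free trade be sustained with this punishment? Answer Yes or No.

IC: δ+…+δ^4 ≥ (18−16)/(16−7) = 2/9.
At δ = 1/7: partial sum = 0.1666 < 0.2222. Cooperation not sustainable.

No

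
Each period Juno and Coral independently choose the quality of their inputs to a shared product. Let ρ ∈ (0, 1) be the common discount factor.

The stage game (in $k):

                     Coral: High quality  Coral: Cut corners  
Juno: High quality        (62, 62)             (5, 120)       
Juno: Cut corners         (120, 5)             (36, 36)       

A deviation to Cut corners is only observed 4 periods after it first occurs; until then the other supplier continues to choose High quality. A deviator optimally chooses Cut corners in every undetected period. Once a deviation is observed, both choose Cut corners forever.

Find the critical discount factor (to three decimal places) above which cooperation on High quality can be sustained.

0.912

Deviating for the 4 undetected periods gains 120−62 = 58 per period over cooperation, then loses 62−36 = 26 per period forever once punishment starts.
Gain: 58(1 + ρ + … + ρ^3); loss: 26·ρ^4/(1−ρ).
No profitable deviation ⇔ 58(1−ρ^4) ≤ 26·ρ^4, i.e. ρ^4 ≥ 58/(58+26) = 29/42.
Hence ρ ≥ (29/42)^(1/4) ≈ 0.912.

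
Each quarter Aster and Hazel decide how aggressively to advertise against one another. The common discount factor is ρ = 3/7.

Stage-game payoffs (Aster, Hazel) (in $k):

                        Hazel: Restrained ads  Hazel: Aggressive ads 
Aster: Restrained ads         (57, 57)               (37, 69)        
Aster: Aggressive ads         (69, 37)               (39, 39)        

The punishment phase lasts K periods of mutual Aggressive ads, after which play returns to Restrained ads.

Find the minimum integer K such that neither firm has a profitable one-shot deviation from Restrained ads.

IC: ρ(1−ρ^K)/(1−ρ) ≥ (69−57)/(57−39) = 2/3.
With ρ = 3/7: need 1 − ρ^K ≥ 2/3·(1−3/7)/(3/7), i.e. ρ^K ≤ 0.1111.
Since (3/7)^2 = 0.1837 and (3/7)^3 = 0.0787, the smallest such K is 3.

3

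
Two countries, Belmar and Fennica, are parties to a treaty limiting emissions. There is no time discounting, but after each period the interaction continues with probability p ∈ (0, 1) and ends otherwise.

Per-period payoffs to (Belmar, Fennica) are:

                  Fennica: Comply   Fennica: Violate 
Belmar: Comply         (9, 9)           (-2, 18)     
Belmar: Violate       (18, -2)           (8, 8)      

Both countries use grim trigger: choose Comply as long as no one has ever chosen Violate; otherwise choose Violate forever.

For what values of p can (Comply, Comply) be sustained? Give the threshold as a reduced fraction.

Expected cooperation value is 9 + p·9 + p²·9 + … = 9/(1−p); deviation gives 18 + p·8/(1−p).
9 ≥ 18(1−p) + 8p ⇒ 10p ≥ 9 ⇒ p ≥ 9/10.

9/10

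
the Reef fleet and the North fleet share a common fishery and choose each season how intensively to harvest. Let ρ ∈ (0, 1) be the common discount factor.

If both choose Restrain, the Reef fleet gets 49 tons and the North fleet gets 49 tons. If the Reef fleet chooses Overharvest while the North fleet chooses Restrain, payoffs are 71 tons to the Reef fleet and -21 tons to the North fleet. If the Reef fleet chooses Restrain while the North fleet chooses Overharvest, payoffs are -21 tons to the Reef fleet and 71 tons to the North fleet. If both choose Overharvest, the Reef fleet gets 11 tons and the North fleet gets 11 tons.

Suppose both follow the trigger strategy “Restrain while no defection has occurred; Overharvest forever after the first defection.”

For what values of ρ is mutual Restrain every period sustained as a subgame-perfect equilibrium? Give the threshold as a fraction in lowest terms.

11/30

Cooperation forever yields 49 each period: 49/(1−ρ).
Deviating yields 71 once, then 11 forever: 71 + 11ρ/(1−ρ).
No profitable deviation requires 49/(1−ρ) ≥ 71 + 11ρ/(1−ρ).
Multiplying by (1−ρ): 49 ≥ 71(1−ρ) + 11ρ = 71 − 60ρ.
So 60ρ ≥ 22, i.e. ρ ≥ 22/60 = 11/30.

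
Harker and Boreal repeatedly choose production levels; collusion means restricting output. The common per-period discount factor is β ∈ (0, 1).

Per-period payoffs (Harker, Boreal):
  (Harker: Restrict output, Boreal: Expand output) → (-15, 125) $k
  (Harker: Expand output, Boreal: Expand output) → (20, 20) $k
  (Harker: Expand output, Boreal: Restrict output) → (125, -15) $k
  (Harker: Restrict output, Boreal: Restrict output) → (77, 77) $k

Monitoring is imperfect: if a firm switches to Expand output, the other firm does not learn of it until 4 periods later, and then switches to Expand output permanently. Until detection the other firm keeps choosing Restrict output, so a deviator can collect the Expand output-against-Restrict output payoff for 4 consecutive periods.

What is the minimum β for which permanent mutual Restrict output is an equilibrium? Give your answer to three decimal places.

A deviator earns 125 for 4 periods, then 20 forever; cooperating earns 77 forever. Multiplying the IC by (1−β):
77 ≥ 125(1−β^4) + 20β^4, so 105·β^4 ≥ 48 and β^4 ≥ 16/35.
β ≥ (16/35)^(1/4) ≈ 0.822.

0.822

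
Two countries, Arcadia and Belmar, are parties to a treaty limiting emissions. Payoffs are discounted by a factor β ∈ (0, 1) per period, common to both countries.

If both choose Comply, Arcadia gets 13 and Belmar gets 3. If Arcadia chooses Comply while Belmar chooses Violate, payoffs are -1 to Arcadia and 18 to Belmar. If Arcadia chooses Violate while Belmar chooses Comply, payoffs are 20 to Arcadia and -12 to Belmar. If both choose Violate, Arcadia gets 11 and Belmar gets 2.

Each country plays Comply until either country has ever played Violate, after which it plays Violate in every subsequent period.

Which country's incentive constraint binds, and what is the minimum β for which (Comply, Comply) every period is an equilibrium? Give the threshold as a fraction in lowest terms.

Belmar; β ≥ 15/16

For Arcadia: deviation gain 20−13 = 7, per-period punishment loss 13−11 = 2. IC gives β ≥ 7/9.
For Belmar: gain 15, loss 1 per period, so β ≥ 15/16.
The tighter constraint is Belmar's, so cooperation needs β ≥ 15/16.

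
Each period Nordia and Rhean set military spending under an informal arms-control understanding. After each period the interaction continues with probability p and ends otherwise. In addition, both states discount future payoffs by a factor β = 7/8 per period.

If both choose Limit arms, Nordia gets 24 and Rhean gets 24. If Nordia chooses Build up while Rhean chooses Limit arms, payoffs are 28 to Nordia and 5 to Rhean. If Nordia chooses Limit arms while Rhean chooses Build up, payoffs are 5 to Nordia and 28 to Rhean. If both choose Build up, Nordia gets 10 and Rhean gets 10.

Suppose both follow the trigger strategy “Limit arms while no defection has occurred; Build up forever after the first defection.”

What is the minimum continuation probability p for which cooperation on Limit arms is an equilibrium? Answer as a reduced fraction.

16/63

Expected continuation weight on next period's payoff is β·p = 7/8·p, which plays the role of the discount factor.
Cooperation requires 7/8·p ≥ (28−24)/(28−10) = 2/9, hence p ≥ 16/63.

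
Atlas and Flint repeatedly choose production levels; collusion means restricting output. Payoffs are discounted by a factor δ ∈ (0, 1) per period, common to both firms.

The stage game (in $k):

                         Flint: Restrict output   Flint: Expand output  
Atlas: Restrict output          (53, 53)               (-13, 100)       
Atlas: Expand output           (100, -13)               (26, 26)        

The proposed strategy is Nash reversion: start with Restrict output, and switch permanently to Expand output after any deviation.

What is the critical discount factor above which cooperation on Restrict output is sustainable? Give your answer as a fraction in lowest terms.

53/(1−δ) ≥ 100 + 26δ/(1−δ)
53 ≥ 100 − 74δ
δ ≥ 47/74.

47/74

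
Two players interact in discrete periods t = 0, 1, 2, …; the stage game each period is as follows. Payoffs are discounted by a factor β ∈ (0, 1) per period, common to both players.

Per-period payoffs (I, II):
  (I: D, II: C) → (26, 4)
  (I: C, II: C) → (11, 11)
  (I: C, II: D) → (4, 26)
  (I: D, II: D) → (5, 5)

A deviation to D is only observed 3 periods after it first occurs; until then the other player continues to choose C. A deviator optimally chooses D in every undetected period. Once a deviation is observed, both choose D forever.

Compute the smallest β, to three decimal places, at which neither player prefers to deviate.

The best deviation is to choose D for all 3 undetected periods, earning 26 each, then 5 forever once detected.
Deviation value: 26(1−β^3)/(1−β) + 5β^3/(1−β); cooperation value: 11/(1−β).
IC: 11 ≥ 26(1−β^3) + 5β^3 = 26 − 21β^3.
So β^3 ≥ 15/21 = 5/7, giving β ≥ (5/7)^(1/3) ≈ 0.894.

0.894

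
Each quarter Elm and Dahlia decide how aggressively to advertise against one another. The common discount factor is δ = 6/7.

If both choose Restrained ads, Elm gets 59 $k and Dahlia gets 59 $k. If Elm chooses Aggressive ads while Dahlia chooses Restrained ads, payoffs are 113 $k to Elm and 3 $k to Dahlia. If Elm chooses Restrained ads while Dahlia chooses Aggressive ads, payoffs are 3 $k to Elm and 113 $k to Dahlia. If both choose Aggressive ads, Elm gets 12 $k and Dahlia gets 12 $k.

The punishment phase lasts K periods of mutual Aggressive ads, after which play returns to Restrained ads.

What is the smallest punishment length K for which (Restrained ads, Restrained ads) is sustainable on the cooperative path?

No profitable deviation requires (59−12)(δ+…+δ^K) ≥ 113−59, i.e. δ+…+δ^K ≥ 54/47 ≈ 1.1489.
With δ = 6/7, the partial sums are K=1: 0.8571, K=2: 1.5918.
K = 2 is the first length at which the sum reaches 1.1489.

2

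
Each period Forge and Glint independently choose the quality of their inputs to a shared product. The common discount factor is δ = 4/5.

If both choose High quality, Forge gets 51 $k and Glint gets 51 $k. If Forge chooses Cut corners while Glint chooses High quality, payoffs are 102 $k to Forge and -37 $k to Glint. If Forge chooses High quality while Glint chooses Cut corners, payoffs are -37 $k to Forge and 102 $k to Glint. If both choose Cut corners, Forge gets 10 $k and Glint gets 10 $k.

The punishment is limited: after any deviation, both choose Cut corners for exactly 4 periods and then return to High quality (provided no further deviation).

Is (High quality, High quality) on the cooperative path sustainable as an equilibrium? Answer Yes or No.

Yes

IC: δ+…+δ^4 ≥ (102−51)/(51−10) = 51/41.
At δ = 4/5: partial sum = 2.3616 ≥ 1.2439. Cooperation sustainable.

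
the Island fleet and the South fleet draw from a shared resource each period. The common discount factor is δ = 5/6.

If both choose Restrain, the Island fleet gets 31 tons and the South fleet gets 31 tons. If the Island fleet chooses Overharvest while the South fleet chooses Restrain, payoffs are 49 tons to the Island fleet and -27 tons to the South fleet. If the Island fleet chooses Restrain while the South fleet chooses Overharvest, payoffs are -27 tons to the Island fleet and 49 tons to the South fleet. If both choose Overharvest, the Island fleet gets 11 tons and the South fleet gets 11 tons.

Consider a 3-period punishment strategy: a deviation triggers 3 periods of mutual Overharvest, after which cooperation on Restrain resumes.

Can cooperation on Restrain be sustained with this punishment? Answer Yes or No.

IC: δ+…+δ^3 ≥ (49−31)/(31−11) = 9/10.
At δ = 5/6: partial sum = 2.1065 ≥ 0.9000. Cooperation sustainable.

Yes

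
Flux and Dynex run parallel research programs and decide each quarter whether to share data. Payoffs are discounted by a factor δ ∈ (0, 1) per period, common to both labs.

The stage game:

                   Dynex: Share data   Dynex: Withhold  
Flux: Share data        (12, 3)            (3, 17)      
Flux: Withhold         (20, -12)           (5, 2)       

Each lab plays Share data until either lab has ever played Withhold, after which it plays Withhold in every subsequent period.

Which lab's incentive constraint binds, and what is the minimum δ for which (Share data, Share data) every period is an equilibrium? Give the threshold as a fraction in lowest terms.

Dynex; δ ≥ 14/15

Flux: cooperation gives 12 each period; deviation gives 20 once then 5 forever.
  12/(1−δ) ≥ 20 + 5δ/(1−δ) ⇒ δ ≥ 8/15.
Dynex: cooperation gives 3 each period; deviation gives 17 once then 2 forever.
  δ ≥ 14/15.
Both must hold, so the binding constraint is Dynex's: δ ≥ 14/15.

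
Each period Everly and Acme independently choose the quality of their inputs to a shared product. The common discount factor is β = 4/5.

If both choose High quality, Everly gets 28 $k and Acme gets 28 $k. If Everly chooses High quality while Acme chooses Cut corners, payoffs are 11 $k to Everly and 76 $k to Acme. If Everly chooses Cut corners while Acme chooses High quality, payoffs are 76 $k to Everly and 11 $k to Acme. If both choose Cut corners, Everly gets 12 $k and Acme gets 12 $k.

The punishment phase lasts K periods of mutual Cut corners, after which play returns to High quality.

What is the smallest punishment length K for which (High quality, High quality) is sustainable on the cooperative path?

7

Need Σ_{k=1}^{K} β^k ≥ (76−28)/(28−12) = 3.0000 at β = 4/5.
At K = 6 the sum is 2.9514 < 3.0000; at K = 7 it is 3.1611 ≥ 3.0000.
So the minimum punishment length is K = 7.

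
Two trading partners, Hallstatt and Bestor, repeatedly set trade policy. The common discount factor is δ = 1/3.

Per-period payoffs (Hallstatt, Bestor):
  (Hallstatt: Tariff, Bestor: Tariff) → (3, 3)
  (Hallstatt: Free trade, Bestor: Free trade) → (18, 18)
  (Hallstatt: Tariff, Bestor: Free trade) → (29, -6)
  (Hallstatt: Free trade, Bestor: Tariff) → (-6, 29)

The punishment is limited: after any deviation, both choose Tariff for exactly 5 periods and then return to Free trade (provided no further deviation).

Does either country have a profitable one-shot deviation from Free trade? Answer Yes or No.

Yes

Comparing payoff streams over the 6 periods until play realigns: cooperate → 18(1+δ+…+δ^5); deviate → 29 + 3(δ+…+δ^5).
Cooperation is sustained iff (18−3)(δ+…+δ^5) ≥ 29−18.
δ+…+δ^5 = 1/3·(1−(1/3)^5)/(1−1/3) = 0.4979, and (29−18)/(18−3) = 0.7333.
0.4979 < 0.7333, so cooperation is not sustainable.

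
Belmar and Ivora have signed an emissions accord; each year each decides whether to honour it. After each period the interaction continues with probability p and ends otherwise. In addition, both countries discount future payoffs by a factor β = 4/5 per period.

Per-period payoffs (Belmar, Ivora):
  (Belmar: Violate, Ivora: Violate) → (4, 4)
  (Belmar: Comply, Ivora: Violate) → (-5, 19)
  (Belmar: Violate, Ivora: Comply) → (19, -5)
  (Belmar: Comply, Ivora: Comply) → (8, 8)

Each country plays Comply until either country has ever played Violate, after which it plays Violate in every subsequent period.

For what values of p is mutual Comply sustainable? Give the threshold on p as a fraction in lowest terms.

Expected continuation weight on next period's payoff is β·p = 4/5·p, which plays the role of the discount factor.
Cooperation requires 4/5·p ≥ (19−8)/(19−4) = 11/15, hence p ≥ 11/12.

11/12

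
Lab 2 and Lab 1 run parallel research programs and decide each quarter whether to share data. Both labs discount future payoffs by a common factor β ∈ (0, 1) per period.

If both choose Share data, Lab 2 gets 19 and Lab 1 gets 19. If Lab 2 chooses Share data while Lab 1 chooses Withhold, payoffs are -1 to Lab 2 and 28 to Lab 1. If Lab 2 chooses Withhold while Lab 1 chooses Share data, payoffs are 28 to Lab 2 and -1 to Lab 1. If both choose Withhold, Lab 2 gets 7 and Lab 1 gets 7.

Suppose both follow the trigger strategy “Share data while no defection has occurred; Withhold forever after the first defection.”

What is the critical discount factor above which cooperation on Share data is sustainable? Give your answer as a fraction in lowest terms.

One-period gain from deviating is 28 − 19 = 9. The loss is 19 − 7 = 12 in every subsequent period, with present value 12·β/(1−β).
Deviation is unprofitable when 12·β/(1−β) ≥ 9, i.e. β/(1−β) ≥ 3/4.
Equivalently β ≥ 9/(9+12) = 3/7.

3/7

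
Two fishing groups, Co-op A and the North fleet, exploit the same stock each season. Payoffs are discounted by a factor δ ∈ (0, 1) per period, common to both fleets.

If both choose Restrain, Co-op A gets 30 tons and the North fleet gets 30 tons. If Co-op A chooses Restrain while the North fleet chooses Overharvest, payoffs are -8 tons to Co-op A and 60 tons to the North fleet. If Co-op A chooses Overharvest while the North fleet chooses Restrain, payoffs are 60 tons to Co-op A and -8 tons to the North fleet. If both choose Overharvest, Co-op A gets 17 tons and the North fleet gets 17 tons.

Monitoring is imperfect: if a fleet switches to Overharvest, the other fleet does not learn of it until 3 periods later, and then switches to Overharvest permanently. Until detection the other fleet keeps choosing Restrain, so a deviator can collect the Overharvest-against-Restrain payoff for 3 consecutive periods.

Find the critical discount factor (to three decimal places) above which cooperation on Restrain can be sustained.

A deviator earns 60 for 3 periods, then 17 forever; cooperating earns 30 forever. Multiplying the IC by (1−δ):
30 ≥ 60(1−δ^3) + 17δ^3, so 43·δ^3 ≥ 30 and δ^3 ≥ 30/43.
δ ≥ (30/43)^(1/3) ≈ 0.887.

0.887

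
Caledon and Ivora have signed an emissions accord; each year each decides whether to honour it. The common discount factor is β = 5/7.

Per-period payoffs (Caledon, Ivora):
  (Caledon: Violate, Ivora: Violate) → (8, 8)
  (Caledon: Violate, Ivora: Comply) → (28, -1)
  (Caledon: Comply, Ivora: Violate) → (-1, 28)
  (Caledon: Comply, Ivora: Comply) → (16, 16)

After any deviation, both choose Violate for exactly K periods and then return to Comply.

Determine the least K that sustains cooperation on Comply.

IC: β(1−β^K)/(1−β) ≥ (28−16)/(16−8) = 3/2.
With β = 5/7: need 1 − β^K ≥ 3/2·(1−5/7)/(5/7), i.e. β^K ≤ 0.4000.
Since (5/7)^2 = 0.5102 and (5/7)^3 = 0.3644, the smallest such K is 3.

3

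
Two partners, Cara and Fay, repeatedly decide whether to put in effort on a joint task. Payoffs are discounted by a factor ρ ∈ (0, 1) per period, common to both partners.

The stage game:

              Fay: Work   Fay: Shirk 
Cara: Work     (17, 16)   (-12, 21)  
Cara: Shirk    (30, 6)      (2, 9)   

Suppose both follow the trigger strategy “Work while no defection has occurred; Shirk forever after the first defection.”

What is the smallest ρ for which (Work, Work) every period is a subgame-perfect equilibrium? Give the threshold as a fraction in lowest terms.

For Cara: deviation gain 30−17 = 13, per-period punishment loss 17−2 = 15. IC gives ρ ≥ 13/28.
For Fay: gain 5, loss 7 per period, so ρ ≥ 5/12.
The tighter constraint is Cara's, so cooperation needs ρ ≥ 13/28.

13/28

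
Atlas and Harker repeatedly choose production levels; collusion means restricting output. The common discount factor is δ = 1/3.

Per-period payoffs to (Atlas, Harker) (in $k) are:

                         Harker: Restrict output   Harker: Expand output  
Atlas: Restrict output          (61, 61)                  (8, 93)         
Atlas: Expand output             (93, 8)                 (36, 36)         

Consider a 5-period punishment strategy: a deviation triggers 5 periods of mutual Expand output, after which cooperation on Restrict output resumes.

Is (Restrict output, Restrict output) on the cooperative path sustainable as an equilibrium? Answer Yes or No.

No

IC: δ+…+δ^5 ≥ (93−61)/(61−36) = 32/25.
At δ = 1/3: partial sum = 0.4979 < 1.2800. Cooperation not sustainable.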